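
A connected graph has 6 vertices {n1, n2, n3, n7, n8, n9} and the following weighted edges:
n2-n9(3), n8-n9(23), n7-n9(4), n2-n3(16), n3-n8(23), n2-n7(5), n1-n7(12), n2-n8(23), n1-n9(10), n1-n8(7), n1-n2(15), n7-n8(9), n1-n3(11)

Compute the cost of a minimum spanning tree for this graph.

Sort edges by weight, then run Kruskal:
n2-n9 (3): add. Components now {n8} {n2,n9} {n3} {n1} {n7}
n7-n9 (4): add. Components now {n8} {n2,n7,n9} {n3} {n1}
n2-n7 (5): skip — n2 and n7 already connected.
n1-n8 (7): add. Components now {n1,n8} {n2,n7,n9} {n3}
n7-n8 (9): add. Components now {n1,n2,n7,n8,n9} {n3}
n1-n9 (10): skip — n1 and n9 already connected.
n1-n3 (11): add. Components now {n1,n2,n3,n7,n8,n9}
MST edges: n2-n9, n7-n9, n1-n8, n7-n8, n1-n3; total weight 3+4+7+9+11 = 34.

34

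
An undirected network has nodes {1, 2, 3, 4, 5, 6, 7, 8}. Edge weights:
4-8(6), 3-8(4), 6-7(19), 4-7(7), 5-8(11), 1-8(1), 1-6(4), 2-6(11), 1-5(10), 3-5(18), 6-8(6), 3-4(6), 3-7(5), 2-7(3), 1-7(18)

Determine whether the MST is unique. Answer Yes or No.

No

Kruskal: consider edges lightest-first.
1-8 (1): add — endpoints in different components.
2-7 (3): add — endpoints in different components.
1-6 (4): add — endpoints in different components.
3-8 (4): add — endpoints in different components.
3-7 (5): add — endpoints in different components.
3-4 (6): add — endpoints in different components.
4-8 (6): skip — 4 and 8 already connected.
6-8 (6): skip — 6 and 8 already connected.
4-7 (7): skip — 4 and 7 already connected.
1-5 (10): add — endpoints in different components.
Non-tree edge 4-8 has weight 6, equal to the heaviest edge on its tree cycle — swapping gives another MST of the same weight. Not unique.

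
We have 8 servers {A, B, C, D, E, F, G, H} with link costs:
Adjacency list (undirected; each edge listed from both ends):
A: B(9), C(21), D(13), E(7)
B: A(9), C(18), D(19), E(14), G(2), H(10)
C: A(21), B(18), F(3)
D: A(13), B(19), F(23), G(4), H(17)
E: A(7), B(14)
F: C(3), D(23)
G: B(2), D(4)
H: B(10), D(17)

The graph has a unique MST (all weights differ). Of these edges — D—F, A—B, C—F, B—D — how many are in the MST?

2

Kruskal's algorithm — process edges by increasing weight (ties by edge label):
B—G (2): add — endpoints in different components.
C—F (3): add — endpoints in different components.
D—G (4): add — endpoints in different components.
A—E (7): add — endpoints in different components.
A—B (9): add — endpoints in different components.
B—H (10): add — endpoints in different components.
A—D (13): skip — A and D already connected.
B—E (14): skip — B and E already connected.
D—H (17): skip — D and H already connected.
B—C (18): add — endpoints in different components.
MST edge set: {B—G, C—F, D—G, A—E, A—B, B—H, B—C}.
Of the listed edges, {A—B, C—F} are in the MST → 2.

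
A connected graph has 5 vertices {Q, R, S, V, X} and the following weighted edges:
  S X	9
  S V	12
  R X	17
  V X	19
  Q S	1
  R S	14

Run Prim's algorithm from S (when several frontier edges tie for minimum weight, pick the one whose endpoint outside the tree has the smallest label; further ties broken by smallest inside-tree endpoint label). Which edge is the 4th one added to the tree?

R-S

Grow the tree from S using Prim:
Step 1: frontier [Q S 1, S X 9, S V 12, R S 14] → take Q S (1); add Q.
Step 2: frontier [S X 9, S V 12, R S 14] → take S X (9); add X.
Step 3: frontier [S V 12, R S 14, R X 17, V X 19] → take S V (12); add V.
Step 4: frontier [R S 14, R X 17] → take R S (14); add R.
The 4th edge added is R S.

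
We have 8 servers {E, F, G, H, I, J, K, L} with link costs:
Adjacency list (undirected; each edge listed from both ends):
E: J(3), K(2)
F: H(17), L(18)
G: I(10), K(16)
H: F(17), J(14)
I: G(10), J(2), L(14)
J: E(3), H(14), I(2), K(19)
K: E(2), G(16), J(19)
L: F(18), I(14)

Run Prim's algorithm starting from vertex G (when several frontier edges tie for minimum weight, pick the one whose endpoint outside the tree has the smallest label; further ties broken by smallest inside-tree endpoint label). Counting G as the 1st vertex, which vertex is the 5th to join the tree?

Prim, starting at G.
Step 1: frontier [G–I 10, G–K 16] → take G–I (10); add I.
Step 2: frontier [G–K 16, I–J 2, I–L 14] → take I–J (2); add J.
Step 3: frontier [G–K 16, I–L 14, E–J 3, H–J 14, J–K 19] → take E–J (3); add E.
Step 4: frontier [E–K 2, G–K 16, I–L 14, H–J 14, J–K 19] → take E–K (2); add K.
Step 5: frontier [I–L 14, H–J 14] → take H–J (14); add H.
Step 6: frontier [F–H 17, I–L 14] → take I–L (14); add L.
Step 7: frontier [F–H 17, F–L 18] → take F–H (17); add F.
Vertex order: G, I, J, E, K, H, L, F. The 5th vertex is K.

K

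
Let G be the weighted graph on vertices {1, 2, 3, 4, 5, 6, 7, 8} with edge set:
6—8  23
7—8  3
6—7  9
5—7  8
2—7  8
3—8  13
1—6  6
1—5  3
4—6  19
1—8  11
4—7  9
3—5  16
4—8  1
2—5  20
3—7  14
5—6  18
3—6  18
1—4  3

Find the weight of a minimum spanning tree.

37

Prim's algorithm from 3:
Step 1: cheapest edge leaving the tree is 3—8 (13); add 8.
Step 2: cheapest edge leaving the tree is 4—8 (1); add 4.
Step 3: cheapest edge leaving the tree is 1—4 (3); add 1.
Step 4: cheapest edge leaving the tree is 1—5 (3); add 5.
Step 5: cheapest edge leaving the tree is 7—8 (3); add 7.
Step 6: cheapest edge leaving the tree is 1—6 (6); add 6.
Step 7: cheapest edge leaving the tree is 2—7 (8); add 2.
MST edges: 3—8, 4—8, 1—4, 1—5, 7—8, 1—6, 2—7; total weight 13+1+3+3+3+6+8 = 37.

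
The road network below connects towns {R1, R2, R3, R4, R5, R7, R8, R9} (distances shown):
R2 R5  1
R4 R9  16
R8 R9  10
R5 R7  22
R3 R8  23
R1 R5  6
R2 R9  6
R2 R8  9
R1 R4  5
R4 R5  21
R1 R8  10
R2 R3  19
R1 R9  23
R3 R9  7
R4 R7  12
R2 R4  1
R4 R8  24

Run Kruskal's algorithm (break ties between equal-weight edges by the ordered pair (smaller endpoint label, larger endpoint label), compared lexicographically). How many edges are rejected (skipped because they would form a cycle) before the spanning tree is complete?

3

Kruskal's algorithm — process edges by increasing weight (ties by edge label):
R2 R4 (1): add — endpoints in different components.
R2 R5 (1): add — endpoints in different components.
R1 R4 (5): add — endpoints in different components.
R1 R5 (6): skip — R5 and R1 already connected.
R2 R9 (6): add — endpoints in different components.
R3 R9 (7): add — endpoints in different components.
R2 R8 (9): add — endpoints in different components.
R1 R8 (10): skip — R8 and R1 already connected.
R8 R9 (10): skip — R8 and R9 already connected.
R4 R7 (12): add — endpoints in different components.
Edges rejected before the tree was complete: 3.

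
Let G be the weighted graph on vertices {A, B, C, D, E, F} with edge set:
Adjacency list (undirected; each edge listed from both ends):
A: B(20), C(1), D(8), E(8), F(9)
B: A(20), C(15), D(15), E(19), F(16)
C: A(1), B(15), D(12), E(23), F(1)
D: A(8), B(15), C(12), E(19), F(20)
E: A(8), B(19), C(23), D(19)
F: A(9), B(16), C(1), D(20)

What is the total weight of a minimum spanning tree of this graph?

Sort edges by weight, then run Kruskal:
A–C (1): add — endpoints in different components.
C–F (1): add — endpoints in different components.
A–D (8): add — endpoints in different components.
A–E (8): add — endpoints in different components.
A–F (9): skip — A and F already connected.
C–D (12): skip — C and D already connected.
B–C (15): add — endpoints in different components.
MST edges: A–C, C–F, A–D, A–E, B–C; total weight 1+1+8+8+15 = 33.

33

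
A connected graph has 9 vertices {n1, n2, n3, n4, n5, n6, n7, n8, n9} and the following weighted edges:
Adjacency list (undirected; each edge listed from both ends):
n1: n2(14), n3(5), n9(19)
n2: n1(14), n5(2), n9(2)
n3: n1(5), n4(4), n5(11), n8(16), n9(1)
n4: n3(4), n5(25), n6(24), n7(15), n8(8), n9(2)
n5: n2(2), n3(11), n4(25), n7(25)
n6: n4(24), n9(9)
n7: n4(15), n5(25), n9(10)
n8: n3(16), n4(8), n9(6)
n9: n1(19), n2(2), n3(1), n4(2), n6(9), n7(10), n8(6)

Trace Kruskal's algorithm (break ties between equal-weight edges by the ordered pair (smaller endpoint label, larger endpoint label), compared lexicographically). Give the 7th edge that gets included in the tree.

n6-n9

Sort edges by weight, then run Kruskal:
n3 n9 (1): add — endpoints in different components.
n2 n5 (2): add — endpoints in different components.
n2 n9 (2): add — endpoints in different components.
n4 n9 (2): add — endpoints in different components.
n3 n4 (4): skip — n4 and n3 already connected.
n1 n3 (5): add — endpoints in different components.
n8 n9 (6): add — endpoints in different components.
n4 n8 (8): skip — n4 and n8 already connected.
n6 n9 (9): add — endpoints in different components.
n7 n9 (10): add — endpoints in different components.
The 7th edge added is n6 n9.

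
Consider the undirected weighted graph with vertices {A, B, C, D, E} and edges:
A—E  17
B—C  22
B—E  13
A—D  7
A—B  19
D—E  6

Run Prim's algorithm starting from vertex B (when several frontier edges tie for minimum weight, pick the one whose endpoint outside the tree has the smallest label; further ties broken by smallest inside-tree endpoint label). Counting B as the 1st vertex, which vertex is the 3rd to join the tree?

Grow the tree from B using Prim:
Step 1: frontier [B—E 13, A—B 19, B—C 22] → take B—E (13); add E.
Step 2: frontier [A—B 19, B—C 22, D—E 6, A—E 17] → take D—E (6); add D.
Step 3: frontier [A—B 19, B—C 22, A—D 7, A—E 17] → take A—D (7); add A.
Step 4: frontier [B—C 22] → take B—C (22); add C.
Vertex order: B, E, D, A, C. The 3rd vertex is D.

D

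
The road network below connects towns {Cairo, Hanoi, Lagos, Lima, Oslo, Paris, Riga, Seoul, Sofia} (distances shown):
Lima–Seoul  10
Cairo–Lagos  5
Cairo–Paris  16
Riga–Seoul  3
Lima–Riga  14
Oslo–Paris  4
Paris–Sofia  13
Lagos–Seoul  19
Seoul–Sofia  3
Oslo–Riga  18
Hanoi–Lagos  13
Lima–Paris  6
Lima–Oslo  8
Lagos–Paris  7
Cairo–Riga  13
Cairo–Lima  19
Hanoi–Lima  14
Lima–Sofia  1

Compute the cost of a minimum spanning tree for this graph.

Prim, starting at Riga.
Step 1: cheapest edge leaving the tree is Riga–Seoul (3); add Seoul.
Step 2: cheapest edge leaving the tree is Seoul–Sofia (3); add Sofia.
Step 3: cheapest edge leaving the tree is Lima–Sofia (1); add Lima.
Step 4: cheapest edge leaving the tree is Lima–Paris (6); add Paris.
Step 5: cheapest edge leaving the tree is Oslo–Paris (4); add Oslo.
Step 6: cheapest edge leaving the tree is Lagos–Paris (7); add Lagos.
Step 7: cheapest edge leaving the tree is Cairo–Lagos (5); add Cairo.
Step 8: cheapest edge leaving the tree is Hanoi–Lagos (13); add Hanoi.
MST edges: Riga–Seoul, Seoul–Sofia, Lima–Sofia, Lima–Paris, Oslo–Paris, Lagos–Paris, Cairo–Lagos, Hanoi–Lagos; total weight 3+3+1+6+4+7+5+13 = 42.

42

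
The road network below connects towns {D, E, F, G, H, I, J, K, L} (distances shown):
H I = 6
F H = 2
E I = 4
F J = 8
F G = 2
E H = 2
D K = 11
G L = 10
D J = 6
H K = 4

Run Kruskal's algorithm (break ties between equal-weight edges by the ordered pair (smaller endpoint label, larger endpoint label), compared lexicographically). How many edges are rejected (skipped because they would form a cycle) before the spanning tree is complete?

Sort edges by weight, then run Kruskal:
E H (2): add — endpoints in different components.
F G (2): add — endpoints in different components.
F H (2): add — endpoints in different components.
E I (4): add — endpoints in different components.
H K (4): add — endpoints in different components.
D J (6): add — endpoints in different components.
H I (6): skip — H and I already connected.
F J (8): add — endpoints in different components.
G L (10): add — endpoints in different components.
Edges rejected before the tree was complete: 1.

1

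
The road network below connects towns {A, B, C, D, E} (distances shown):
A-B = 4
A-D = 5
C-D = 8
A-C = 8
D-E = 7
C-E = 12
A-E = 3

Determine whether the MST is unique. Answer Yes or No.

No

Kruskal: consider edges lightest-first.
A-E (3): add — endpoints in different components.
A-B (4): add — endpoints in different components.
A-D (5): add — endpoints in different components.
D-E (7): skip — D and E already connected.
A-C (8): add — endpoints in different components.
Non-tree edge C-D has weight 8, equal to the heaviest edge on its tree cycle — swapping gives another MST of the same weight. Not unique.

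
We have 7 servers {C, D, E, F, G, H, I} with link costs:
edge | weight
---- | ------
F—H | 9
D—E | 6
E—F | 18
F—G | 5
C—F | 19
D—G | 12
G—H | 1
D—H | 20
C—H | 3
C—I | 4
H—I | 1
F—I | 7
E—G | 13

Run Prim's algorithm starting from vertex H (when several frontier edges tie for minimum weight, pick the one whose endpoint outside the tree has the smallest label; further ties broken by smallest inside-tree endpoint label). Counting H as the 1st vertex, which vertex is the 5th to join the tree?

Prim, starting at H.
Step 1: cheapest edge leaving the tree is G—H (1); add G.
Step 2: cheapest edge leaving the tree is H—I (1); add I.
Step 3: cheapest edge leaving the tree is C—H (3); add C.
Step 4: cheapest edge leaving the tree is F—G (5); add F.
Step 5: cheapest edge leaving the tree is D—G (12); add D.
Step 6: cheapest edge leaving the tree is D—E (6); add E.
Vertex order: H, G, I, C, F, D, E. The 5th vertex is F.

F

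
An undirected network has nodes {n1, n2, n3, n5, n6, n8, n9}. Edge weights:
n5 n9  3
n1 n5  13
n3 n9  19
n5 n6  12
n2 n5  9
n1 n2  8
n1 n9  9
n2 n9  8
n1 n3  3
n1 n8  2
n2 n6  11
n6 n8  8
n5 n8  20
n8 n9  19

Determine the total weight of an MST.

Prim, starting at n8.
Step 1: cheapest edge leaving the tree is n1 n8 (2); add n1.
Step 2: cheapest edge leaving the tree is n1 n3 (3); add n3.
Step 3: cheapest edge leaving the tree is n1 n2 (8); add n2.
Step 4: cheapest edge leaving the tree is n6 n8 (8); add n6.
Step 5: cheapest edge leaving the tree is n2 n9 (8); add n9.
Step 6: cheapest edge leaving the tree is n5 n9 (3); add n5.
MST edges: n1 n8, n1 n3, n1 n2, n6 n8, n2 n9, n5 n9; total weight 2+3+8+8+8+3 = 32.

32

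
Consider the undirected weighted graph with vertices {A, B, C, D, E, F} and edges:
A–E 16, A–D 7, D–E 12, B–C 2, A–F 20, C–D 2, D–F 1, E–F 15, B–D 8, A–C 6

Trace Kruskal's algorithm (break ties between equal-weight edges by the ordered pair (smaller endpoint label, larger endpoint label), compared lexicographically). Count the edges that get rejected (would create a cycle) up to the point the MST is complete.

2

Kruskal: consider edges lightest-first.
D–F (1): add. Components now {A} {B} {C} {D,F} {E}
B–C (2): add. Components now {A} {B,C} {D,F} {E}
C–D (2): add. Components now {A} {B,C,D,F} {E}
A–C (6): add. Components now {A,B,C,D,F} {E}
A–D (7): skip — A and D already connected.
B–D (8): skip — B and D already connected.
D–E (12): add. Components now {A,B,C,D,E,F}
Edges rejected before the tree was complete: 2.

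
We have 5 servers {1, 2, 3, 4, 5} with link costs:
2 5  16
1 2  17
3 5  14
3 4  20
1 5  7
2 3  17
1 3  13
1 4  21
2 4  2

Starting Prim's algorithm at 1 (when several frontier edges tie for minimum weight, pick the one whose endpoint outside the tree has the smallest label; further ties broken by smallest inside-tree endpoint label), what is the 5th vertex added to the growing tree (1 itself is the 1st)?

Prim, starting at 1.
Step 1: frontier [1 5 7, 1 3 13, 1 2 17, 1 4 21] → take 1 5 (7); add 5.
Step 2: frontier [1 3 13, 1 2 17, 1 4 21, 3 5 14, 2 5 16] → take 1 3 (13); add 3.
Step 3: frontier [1 2 17, 1 4 21, 2 3 17, 3 4 20, 2 5 16] → take 2 5 (16); add 2.
Step 4: frontier [1 4 21, 2 4 2, 3 4 20] → take 2 4 (2); add 4.
Vertex order: 1, 5, 3, 2, 4. The 5th vertex is 4.

4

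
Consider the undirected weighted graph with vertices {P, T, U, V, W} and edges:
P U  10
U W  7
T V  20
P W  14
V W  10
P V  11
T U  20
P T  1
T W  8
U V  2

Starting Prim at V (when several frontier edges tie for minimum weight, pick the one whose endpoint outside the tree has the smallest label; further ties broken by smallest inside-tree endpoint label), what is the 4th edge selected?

P-T

Prim, starting at V.
Step 1: frontier [U V 2, V W 10, P V 11, T V 20] → take U V (2); add U.
Step 2: frontier [U W 7, P U 10, T U 20, V W 10, P V 11, T V 20] → take U W (7); add W.
Step 3: frontier [P U 10, T U 20, P V 11, T V 20, T W 8, P W 14] → take T W (8); add T.
Step 4: frontier [P T 1, P U 10, P V 11, P W 14] → take P T (1); add P.
The 4th edge added is P T.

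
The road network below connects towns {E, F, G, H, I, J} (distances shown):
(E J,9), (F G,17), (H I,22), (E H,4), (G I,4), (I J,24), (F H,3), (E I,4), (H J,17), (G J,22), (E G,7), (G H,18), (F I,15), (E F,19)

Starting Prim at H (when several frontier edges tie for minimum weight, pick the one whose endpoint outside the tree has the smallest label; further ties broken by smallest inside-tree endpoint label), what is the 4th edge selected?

G-I

Prim, starting at H.
Step 1: cheapest edge leaving the tree is F H (3); add F.
Step 2: cheapest edge leaving the tree is E H (4); add E.
Step 3: cheapest edge leaving the tree is E I (4); add I.
Step 4: cheapest edge leaving the tree is G I (4); add G.
Step 5: cheapest edge leaving the tree is E J (9); add J.
The 4th edge added is G I.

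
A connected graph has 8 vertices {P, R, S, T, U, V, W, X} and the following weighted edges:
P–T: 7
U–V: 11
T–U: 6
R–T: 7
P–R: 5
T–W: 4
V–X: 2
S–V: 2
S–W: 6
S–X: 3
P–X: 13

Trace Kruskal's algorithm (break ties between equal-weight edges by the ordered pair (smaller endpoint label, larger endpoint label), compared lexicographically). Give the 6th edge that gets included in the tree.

T-U

Kruskal: consider edges lightest-first.
S–V (2): add — endpoints in different components.
V–X (2): add — endpoints in different components.
S–X (3): skip — S and X already connected.
T–W (4): add — endpoints in different components.
P–R (5): add — endpoints in different components.
S–W (6): add — endpoints in different components.
T–U (6): add — endpoints in different components.
P–T (7): add — endpoints in different components.
The 6th edge added is T–U.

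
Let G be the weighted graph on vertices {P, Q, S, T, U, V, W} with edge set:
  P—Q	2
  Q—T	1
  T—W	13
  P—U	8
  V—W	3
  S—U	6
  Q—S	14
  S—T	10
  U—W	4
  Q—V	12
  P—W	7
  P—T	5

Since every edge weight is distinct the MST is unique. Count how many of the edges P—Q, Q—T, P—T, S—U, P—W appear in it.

Sort edges by weight, then run Kruskal:
Q—T (1): add — endpoints in different components.
P—Q (2): add — endpoints in different components.
V—W (3): add — endpoints in different components.
U—W (4): add — endpoints in different components.
P—T (5): skip — P and T already connected.
S—U (6): add — endpoints in different components.
P—W (7): add — endpoints in different components.
MST edge set: {Q—T, P—Q, V—W, U—W, S—U, P—W}.
Of the listed edges, {P—Q, Q—T, S—U, P—W} are in the MST → 4.

4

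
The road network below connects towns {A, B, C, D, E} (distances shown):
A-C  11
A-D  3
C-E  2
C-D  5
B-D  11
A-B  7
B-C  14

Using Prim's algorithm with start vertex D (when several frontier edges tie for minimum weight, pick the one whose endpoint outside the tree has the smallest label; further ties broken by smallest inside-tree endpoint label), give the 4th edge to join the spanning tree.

A-B

Prim's algorithm from D:
Step 1: cheapest edge leaving the tree is A-D (3); add A.
Step 2: cheapest edge leaving the tree is C-D (5); add C.
Step 3: cheapest edge leaving the tree is C-E (2); add E.
Step 4: cheapest edge leaving the tree is A-B (7); add B.
The 4th edge added is A-B.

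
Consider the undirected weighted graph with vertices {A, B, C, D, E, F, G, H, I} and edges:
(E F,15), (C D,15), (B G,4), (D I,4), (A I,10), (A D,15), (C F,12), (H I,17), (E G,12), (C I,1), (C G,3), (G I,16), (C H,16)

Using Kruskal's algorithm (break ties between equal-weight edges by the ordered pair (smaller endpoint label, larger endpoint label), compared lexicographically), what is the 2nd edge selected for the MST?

C-G

Kruskal: consider edges lightest-first.
C I (1): add — endpoints in different components.
C G (3): add — endpoints in different components.
B G (4): add — endpoints in different components.
D I (4): add — endpoints in different components.
A I (10): add — endpoints in different components.
C F (12): add — endpoints in different components.
E G (12): add — endpoints in different components.
A D (15): skip — A and D already connected.
C D (15): skip — C and D already connected.
E F (15): skip — E and F already connected.
C H (16): add — endpoints in different components.
The 2nd edge added is C G.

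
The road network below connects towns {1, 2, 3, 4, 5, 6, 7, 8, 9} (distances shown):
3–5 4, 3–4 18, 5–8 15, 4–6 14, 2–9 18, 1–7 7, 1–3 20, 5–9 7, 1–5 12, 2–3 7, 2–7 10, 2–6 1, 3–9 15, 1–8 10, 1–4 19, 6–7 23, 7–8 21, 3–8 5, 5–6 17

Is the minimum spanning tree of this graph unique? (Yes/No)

No

Kruskal: consider edges lightest-first.
2–6 (1): add — endpoints in different components.
3–5 (4): add — endpoints in different components.
3–8 (5): add — endpoints in different components.
1–7 (7): add — endpoints in different components.
2–3 (7): add — endpoints in different components.
5–9 (7): add — endpoints in different components.
1–8 (10): add — endpoints in different components.
2–7 (10): skip — 2 and 7 already connected.
1–5 (12): skip — 1 and 5 already connected.
4–6 (14): add — endpoints in different components.
Non-tree edge 2–7 has weight 10, equal to the heaviest edge on its tree cycle — swapping gives another MST of the same weight. Not unique.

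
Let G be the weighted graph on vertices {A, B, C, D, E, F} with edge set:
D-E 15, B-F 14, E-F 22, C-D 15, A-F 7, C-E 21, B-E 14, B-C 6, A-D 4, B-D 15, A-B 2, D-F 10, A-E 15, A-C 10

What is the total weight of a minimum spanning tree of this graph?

33

Prim, starting at A.
Step 1: cheapest edge leaving the tree is A-B (2); add B.
Step 2: cheapest edge leaving the tree is A-D (4); add D.
Step 3: cheapest edge leaving the tree is B-C (6); add C.
Step 4: cheapest edge leaving the tree is A-F (7); add F.
Step 5: cheapest edge leaving the tree is B-E (14); add E.
MST edges: A-B, A-D, B-C, A-F, B-E; total weight 2+4+6+7+14 = 33.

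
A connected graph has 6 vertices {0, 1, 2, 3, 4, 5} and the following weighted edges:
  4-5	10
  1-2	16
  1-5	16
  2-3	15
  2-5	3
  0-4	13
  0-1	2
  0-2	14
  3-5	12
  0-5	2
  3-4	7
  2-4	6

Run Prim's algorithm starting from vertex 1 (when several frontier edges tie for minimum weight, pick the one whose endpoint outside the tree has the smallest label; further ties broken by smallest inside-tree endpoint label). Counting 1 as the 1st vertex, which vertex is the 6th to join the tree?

3

Prim's algorithm from 1:
Step 1: frontier [0-1 2, 1-2 16, 1-5 16] → take 0-1 (2); add 0.
Step 2: frontier [0-5 2, 0-4 13, 0-2 14, 1-2 16, 1-5 16] → take 0-5 (2); add 5.
Step 3: frontier [0-4 13, 0-2 14, 1-2 16, 2-5 3, 4-5 10, 3-5 12] → take 2-5 (3); add 2.
Step 4: frontier [0-4 13, 2-4 6, 2-3 15, 4-5 10, 3-5 12] → take 2-4 (6); add 4.
Step 5: frontier [2-3 15, 3-4 7, 3-5 12] → take 3-4 (7); add 3.
Vertex order: 1, 0, 5, 2, 4, 3. The 6th vertex is 3.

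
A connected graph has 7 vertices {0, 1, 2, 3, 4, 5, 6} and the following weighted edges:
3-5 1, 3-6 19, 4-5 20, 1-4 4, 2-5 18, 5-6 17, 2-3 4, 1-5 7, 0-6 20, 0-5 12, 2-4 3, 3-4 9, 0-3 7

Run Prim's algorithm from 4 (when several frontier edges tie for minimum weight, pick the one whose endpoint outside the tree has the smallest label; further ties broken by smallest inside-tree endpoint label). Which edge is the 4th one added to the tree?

Prim, starting at 4.
Step 1: cheapest edge leaving the tree is 2-4 (3); add 2.
Step 2: cheapest edge leaving the tree is 1-4 (4); add 1.
Step 3: cheapest edge leaving the tree is 2-3 (4); add 3.
Step 4: cheapest edge leaving the tree is 3-5 (1); add 5.
Step 5: cheapest edge leaving the tree is 0-3 (7); add 0.
Step 6: cheapest edge leaving the tree is 5-6 (17); add 6.
The 4th edge added is 3-5.

3-5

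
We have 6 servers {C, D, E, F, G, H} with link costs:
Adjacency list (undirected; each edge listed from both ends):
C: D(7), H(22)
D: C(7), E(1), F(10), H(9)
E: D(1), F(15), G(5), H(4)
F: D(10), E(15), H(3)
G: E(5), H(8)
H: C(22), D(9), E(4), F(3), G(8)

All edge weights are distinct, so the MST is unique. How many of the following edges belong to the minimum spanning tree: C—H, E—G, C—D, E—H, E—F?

3

Sort edges by weight, then run Kruskal:
D—E (1): add — endpoints in different components.
F—H (3): add — endpoints in different components.
E—H (4): add — endpoints in different components.
E—G (5): add — endpoints in different components.
C—D (7): add — endpoints in different components.
MST edge set: {D—E, F—H, E—H, E—G, C—D}.
Of the listed edges, {E—G, C—D, E—H} are in the MST → 3.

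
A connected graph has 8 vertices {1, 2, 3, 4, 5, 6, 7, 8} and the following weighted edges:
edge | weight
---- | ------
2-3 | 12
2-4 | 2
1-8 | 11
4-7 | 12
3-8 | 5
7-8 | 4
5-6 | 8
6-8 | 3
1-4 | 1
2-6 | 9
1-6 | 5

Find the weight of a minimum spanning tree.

Prim, starting at 6.
Step 1: frontier [6-8 3, 1-6 5, 5-6 8, 2-6 9] → take 6-8 (3); add 8.
Step 2: frontier [1-6 5, 5-6 8, 2-6 9, 7-8 4, 3-8 5, 1-8 11] → take 7-8 (4); add 7.
Step 3: frontier [1-6 5, 5-6 8, 2-6 9, 4-7 12, 3-8 5, 1-8 11] → take 1-6 (5); add 1.
Step 4: frontier [1-4 1, 5-6 8, 2-6 9, 4-7 12, 3-8 5] → take 1-4 (1); add 4.
Step 5: frontier [2-4 2, 5-6 8, 2-6 9, 3-8 5] → take 2-4 (2); add 2.
Step 6: frontier [2-3 12, 5-6 8, 3-8 5] → take 3-8 (5); add 3.
Step 7: frontier [5-6 8] → take 5-6 (8); add 5.
MST edges: 6-8, 7-8, 1-6, 1-4, 2-4, 3-8, 5-6; total weight 3+4+5+1+2+5+8 = 28.

28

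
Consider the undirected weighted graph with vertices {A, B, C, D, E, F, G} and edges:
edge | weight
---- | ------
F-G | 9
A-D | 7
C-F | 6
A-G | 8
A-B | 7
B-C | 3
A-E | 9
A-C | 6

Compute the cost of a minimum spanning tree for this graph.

Kruskal's algorithm — process edges by increasing weight (ties by edge label):
B-C (3): add. Components now {A} {B,C} {D} {E} {F} {G}
A-C (6): add. Components now {A,B,C} {D} {E} {F} {G}
C-F (6): add. Components now {A,B,C,F} {D} {E} {G}
A-B (7): skip — A and B already connected.
A-D (7): add. Components now {A,B,C,D,F} {E} {G}
A-G (8): add. Components now {A,B,C,D,F,G} {E}
A-E (9): add. Components now {A,B,C,D,E,F,G}
MST edges: B-C, A-C, C-F, A-D, A-G, A-E; total weight 3+6+6+7+8+9 = 39.

39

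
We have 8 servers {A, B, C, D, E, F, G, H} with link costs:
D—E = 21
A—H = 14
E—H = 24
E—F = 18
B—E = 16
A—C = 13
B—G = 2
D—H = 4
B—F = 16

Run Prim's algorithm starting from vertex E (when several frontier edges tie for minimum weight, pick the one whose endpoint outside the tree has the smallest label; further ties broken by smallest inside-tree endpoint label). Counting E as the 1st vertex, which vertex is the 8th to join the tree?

C

Prim, starting at E.
Step 1: cheapest edge leaving the tree is B—E (16); add B.
Step 2: cheapest edge leaving the tree is B—G (2); add G.
Step 3: cheapest edge leaving the tree is B—F (16); add F.
Step 4: cheapest edge leaving the tree is D—E (21); add D.
Step 5: cheapest edge leaving the tree is D—H (4); add H.
Step 6: cheapest edge leaving the tree is A—H (14); add A.
Step 7: cheapest edge leaving the tree is A—C (13); add C.
Vertex order: E, B, G, F, D, H, A, C. The 8th vertex is C.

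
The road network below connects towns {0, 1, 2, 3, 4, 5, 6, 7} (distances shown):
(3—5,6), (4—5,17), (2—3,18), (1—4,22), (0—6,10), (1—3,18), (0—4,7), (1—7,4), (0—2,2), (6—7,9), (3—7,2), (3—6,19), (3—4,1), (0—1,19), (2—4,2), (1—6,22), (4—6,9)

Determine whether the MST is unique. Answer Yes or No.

No

Kruskal: consider edges lightest-first.
3—4 (1): add — endpoints in different components.
0—2 (2): add — endpoints in different components.
2—4 (2): add — endpoints in different components.
3—7 (2): add — endpoints in different components.
1—7 (4): add — endpoints in different components.
3—5 (6): add — endpoints in different components.
0—4 (7): skip — 0 and 4 already connected.
4—6 (9): add — endpoints in different components.
Non-tree edge 6—7 has weight 9, equal to the heaviest edge on its tree cycle — swapping gives another MST of the same weight. Not unique.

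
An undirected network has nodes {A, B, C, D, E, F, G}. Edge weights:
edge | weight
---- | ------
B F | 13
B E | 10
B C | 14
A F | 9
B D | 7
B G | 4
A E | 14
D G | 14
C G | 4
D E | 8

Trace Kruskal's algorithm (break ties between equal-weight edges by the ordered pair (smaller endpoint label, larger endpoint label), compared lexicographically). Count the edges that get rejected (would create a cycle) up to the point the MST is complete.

1

Kruskal: consider edges lightest-first.
B G (4): add — endpoints in different components.
C G (4): add — endpoints in different components.
B D (7): add — endpoints in different components.
D E (8): add — endpoints in different components.
A F (9): add — endpoints in different components.
B E (10): skip — B and E already connected.
B F (13): add — endpoints in different components.
Edges rejected before the tree was complete: 1.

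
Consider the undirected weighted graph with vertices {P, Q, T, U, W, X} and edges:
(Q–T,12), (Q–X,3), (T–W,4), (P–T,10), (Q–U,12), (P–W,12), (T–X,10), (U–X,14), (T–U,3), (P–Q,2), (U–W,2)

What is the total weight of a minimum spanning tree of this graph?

Prim's algorithm from P:
Step 1: frontier [P–Q 2, P–T 10, P–W 12] → take P–Q (2); add Q.
Step 2: frontier [P–T 10, P–W 12, Q–X 3, Q–T 12, Q–U 12] → take Q–X (3); add X.
Step 3: frontier [P–T 10, P–W 12, Q–T 12, Q–U 12, T–X 10, U–X 14] → take P–T (10); add T.
Step 4: frontier [P–W 12, Q–U 12, T–U 3, T–W 4, U–X 14] → take T–U (3); add U.
Step 5: frontier [P–W 12, T–W 4, U–W 2] → take U–W (2); add W.
MST edges: P–Q, Q–X, P–T, T–U, U–W; total weight 2+3+10+3+2 = 20.

20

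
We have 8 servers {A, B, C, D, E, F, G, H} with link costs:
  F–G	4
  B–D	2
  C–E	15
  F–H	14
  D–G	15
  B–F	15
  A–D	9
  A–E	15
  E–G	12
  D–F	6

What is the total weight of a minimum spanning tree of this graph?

62

Grow the tree from F using Prim:
Step 1: cheapest edge leaving the tree is F–G (4); add G.
Step 2: cheapest edge leaving the tree is D–F (6); add D.
Step 3: cheapest edge leaving the tree is B–D (2); add B.
Step 4: cheapest edge leaving the tree is A–D (9); add A.
Step 5: cheapest edge leaving the tree is E–G (12); add E.
Step 6: cheapest edge leaving the tree is F–H (14); add H.
Step 7: cheapest edge leaving the tree is C–E (15); add C.
MST edges: F–G, D–F, B–D, A–D, E–G, F–H, C–E; total weight 4+6+2+9+12+14+15 = 62.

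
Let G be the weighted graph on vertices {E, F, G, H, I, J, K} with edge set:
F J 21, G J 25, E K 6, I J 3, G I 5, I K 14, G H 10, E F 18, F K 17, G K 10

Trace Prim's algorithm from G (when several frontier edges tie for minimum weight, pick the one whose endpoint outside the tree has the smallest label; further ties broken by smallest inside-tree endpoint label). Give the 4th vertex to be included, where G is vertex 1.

Prim's algorithm from G:
Step 1: cheapest edge leaving the tree is G I (5); add I.
Step 2: cheapest edge leaving the tree is I J (3); add J.
Step 3: cheapest edge leaving the tree is G H (10); add H.
Step 4: cheapest edge leaving the tree is G K (10); add K.
Step 5: cheapest edge leaving the tree is E K (6); add E.
Step 6: cheapest edge leaving the tree is F K (17); add F.
Vertex order: G, I, J, H, K, E, F. The 4th vertex is H.

H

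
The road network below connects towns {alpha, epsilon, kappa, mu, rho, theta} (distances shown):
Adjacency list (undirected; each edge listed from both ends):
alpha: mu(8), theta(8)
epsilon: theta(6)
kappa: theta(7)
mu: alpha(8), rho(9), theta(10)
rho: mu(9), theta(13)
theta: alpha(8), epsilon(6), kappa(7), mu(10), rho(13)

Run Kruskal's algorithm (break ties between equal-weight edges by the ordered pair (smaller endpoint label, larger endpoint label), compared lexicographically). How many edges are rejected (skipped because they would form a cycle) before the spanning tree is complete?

Kruskal: consider edges lightest-first.
epsilon-theta (6): add. Components now {alpha} {mu} {kappa} {epsilon,theta} {rho}
kappa-theta (7): add. Components now {alpha} {mu} {epsilon,kappa,theta} {rho}
alpha-mu (8): add. Components now {alpha,mu} {epsilon,kappa,theta} {rho}
alpha-theta (8): add. Components now {alpha,epsilon,kappa,mu,theta} {rho}
mu-rho (9): add. Components now {alpha,epsilon,kappa,mu,rho,theta}
Edges rejected before the tree was complete: 0.

0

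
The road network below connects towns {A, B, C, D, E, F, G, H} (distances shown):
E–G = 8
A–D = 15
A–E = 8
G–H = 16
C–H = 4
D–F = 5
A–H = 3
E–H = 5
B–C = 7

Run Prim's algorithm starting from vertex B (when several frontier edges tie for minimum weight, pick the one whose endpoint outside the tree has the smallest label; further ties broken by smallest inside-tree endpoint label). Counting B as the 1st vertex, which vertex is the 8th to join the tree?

F

Prim's algorithm from B:
Step 1: cheapest edge leaving the tree is B–C (7); add C.
Step 2: cheapest edge leaving the tree is C–H (4); add H.
Step 3: cheapest edge leaving the tree is A–H (3); add A.
Step 4: cheapest edge leaving the tree is E–H (5); add E.
Step 5: cheapest edge leaving the tree is E–G (8); add G.
Step 6: cheapest edge leaving the tree is A–D (15); add D.
Step 7: cheapest edge leaving the tree is D–F (5); add F.
Vertex order: B, C, H, A, E, G, D, F. The 8th vertex is F.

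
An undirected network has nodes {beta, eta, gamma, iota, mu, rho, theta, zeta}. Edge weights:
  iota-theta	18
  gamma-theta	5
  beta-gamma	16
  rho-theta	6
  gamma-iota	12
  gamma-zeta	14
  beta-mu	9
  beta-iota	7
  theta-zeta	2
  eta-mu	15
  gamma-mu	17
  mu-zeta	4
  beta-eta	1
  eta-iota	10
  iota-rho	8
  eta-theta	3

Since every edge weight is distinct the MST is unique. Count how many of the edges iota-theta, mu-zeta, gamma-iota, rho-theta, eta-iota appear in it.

Sort edges by weight, then run Kruskal:
beta-eta (1): add — endpoints in different components.
theta-zeta (2): add — endpoints in different components.
eta-theta (3): add — endpoints in different components.
mu-zeta (4): add — endpoints in different components.
gamma-theta (5): add — endpoints in different components.
rho-theta (6): add — endpoints in different components.
beta-iota (7): add — endpoints in different components.
MST edge set: {beta-eta, theta-zeta, eta-theta, mu-zeta, gamma-theta, rho-theta, beta-iota}.
Of the listed edges, {mu-zeta, rho-theta} are in the MST → 2.

2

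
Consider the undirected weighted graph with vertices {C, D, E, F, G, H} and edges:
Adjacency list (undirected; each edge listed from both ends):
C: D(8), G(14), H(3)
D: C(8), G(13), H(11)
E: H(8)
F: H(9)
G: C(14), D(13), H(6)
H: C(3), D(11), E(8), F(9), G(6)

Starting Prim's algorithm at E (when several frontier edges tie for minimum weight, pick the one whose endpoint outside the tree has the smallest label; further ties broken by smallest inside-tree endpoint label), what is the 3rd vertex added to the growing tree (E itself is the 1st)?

C

Prim's algorithm from E:
Step 1: cheapest edge leaving the tree is E—H (8); add H.
Step 2: cheapest edge leaving the tree is C—H (3); add C.
Step 3: cheapest edge leaving the tree is G—H (6); add G.
Step 4: cheapest edge leaving the tree is C—D (8); add D.
Step 5: cheapest edge leaving the tree is F—H (9); add F.
Vertex order: E, H, C, G, D, F. The 3rd vertex is C.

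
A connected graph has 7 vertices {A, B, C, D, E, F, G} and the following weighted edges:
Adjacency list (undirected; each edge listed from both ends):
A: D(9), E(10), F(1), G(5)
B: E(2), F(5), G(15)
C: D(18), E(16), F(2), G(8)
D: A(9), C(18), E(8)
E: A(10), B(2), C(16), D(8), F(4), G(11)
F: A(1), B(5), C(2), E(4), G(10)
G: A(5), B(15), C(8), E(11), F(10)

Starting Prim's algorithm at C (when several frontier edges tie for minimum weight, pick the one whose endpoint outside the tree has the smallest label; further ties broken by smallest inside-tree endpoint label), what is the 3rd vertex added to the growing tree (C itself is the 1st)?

Prim, starting at C.
Step 1: cheapest edge leaving the tree is C F (2); add F.
Step 2: cheapest edge leaving the tree is A F (1); add A.
Step 3: cheapest edge leaving the tree is E F (4); add E.
Step 4: cheapest edge leaving the tree is B E (2); add B.
Step 5: cheapest edge leaving the tree is A G (5); add G.
Step 6: cheapest edge leaving the tree is D E (8); add D.
Vertex order: C, F, A, E, B, G, D. The 3rd vertex is A.

A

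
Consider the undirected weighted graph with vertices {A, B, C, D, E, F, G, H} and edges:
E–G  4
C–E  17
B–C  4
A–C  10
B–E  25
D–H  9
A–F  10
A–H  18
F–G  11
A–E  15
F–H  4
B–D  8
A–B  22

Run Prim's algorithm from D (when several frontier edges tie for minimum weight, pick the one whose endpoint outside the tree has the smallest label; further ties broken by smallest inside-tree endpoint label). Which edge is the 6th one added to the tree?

F-G

Prim's algorithm from D:
Step 1: cheapest edge leaving the tree is B–D (8); add B.
Step 2: cheapest edge leaving the tree is B–C (4); add C.
Step 3: cheapest edge leaving the tree is D–H (9); add H.
Step 4: cheapest edge leaving the tree is F–H (4); add F.
Step 5: cheapest edge leaving the tree is A–C (10); add A.
Step 6: cheapest edge leaving the tree is F–G (11); add G.
Step 7: cheapest edge leaving the tree is E–G (4); add E.
The 6th edge added is F–G.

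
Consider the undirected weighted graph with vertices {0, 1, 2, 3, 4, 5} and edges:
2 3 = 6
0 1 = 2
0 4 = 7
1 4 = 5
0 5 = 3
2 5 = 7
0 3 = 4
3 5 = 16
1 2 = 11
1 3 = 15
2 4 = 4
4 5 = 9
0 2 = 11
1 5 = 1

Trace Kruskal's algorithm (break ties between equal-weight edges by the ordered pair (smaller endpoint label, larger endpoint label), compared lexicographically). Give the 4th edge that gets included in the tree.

Kruskal: consider edges lightest-first.
1 5 (1): add. Components now {0} {1,5} {2} {3} {4}
0 1 (2): add. Components now {0,1,5} {2} {3} {4}
0 5 (3): skip — 0 and 5 already connected.
0 3 (4): add. Components now {0,1,3,5} {2} {4}
2 4 (4): add. Components now {0,1,3,5} {2,4}
1 4 (5): add. Components now {0,1,2,3,4,5}
The 4th edge added is 2 4.

2-4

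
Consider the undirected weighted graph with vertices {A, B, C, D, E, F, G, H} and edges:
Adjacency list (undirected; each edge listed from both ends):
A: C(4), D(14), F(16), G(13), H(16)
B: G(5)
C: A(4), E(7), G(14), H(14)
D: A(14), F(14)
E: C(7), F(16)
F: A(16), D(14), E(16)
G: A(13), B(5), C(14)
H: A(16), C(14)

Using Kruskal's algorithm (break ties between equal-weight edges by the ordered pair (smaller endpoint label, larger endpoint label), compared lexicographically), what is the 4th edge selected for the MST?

Sort edges by weight, then run Kruskal:
A C (4): add — endpoints in different components.
B G (5): add — endpoints in different components.
C E (7): add — endpoints in different components.
A G (13): add — endpoints in different components.
A D (14): add — endpoints in different components.
C G (14): skip — C and G already connected.
C H (14): add — endpoints in different components.
D F (14): add — endpoints in different components.
The 4th edge added is A G.

A-G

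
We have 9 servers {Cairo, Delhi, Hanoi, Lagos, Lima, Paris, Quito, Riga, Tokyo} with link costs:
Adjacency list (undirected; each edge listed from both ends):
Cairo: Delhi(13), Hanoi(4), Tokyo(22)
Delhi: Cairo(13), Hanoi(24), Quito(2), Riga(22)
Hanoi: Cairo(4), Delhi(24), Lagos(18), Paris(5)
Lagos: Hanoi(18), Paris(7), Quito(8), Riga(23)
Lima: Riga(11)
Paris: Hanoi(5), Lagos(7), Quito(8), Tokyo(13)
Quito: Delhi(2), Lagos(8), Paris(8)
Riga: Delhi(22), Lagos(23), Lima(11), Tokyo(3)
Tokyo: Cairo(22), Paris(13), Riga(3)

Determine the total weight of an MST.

53

Kruskal: consider edges lightest-first.
Delhi Quito (2): add — endpoints in different components.
Riga Tokyo (3): add — endpoints in different components.
Cairo Hanoi (4): add — endpoints in different components.
Hanoi Paris (5): add — endpoints in different components.
Lagos Paris (7): add — endpoints in different components.
Lagos Quito (8): add — endpoints in different components.
Paris Quito (8): skip — Quito and Paris already connected.
Lima Riga (11): add — endpoints in different components.
Cairo Delhi (13): skip — Cairo and Delhi already connected.
Paris Tokyo (13): add — endpoints in different components.
MST edges: Delhi Quito, Riga Tokyo, Cairo Hanoi, Hanoi Paris, Lagos Paris, Lagos Quito, Lima Riga, Paris Tokyo; total weight 2+3+4+5+7+8+11+13 = 53.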